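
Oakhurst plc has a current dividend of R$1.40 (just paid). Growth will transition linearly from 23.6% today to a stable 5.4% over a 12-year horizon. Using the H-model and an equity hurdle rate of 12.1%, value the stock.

H-model: P₀ = D₀[(1+g_L) + H(g_S−g_L)]/(r−g_L), with H = 12/2 = 6.
P₀ = 1.40 × [(1+0.054) + 6×(0.236−0.054)] / (0.121−0.054)
   = 1.40 × 2.1460 / 0.067 = 44.8418

R$44.84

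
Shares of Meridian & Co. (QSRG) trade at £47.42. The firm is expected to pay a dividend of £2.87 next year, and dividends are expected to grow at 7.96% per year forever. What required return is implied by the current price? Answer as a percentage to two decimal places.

14.01%

Rearranging the constant-growth DDM: r = D₁/P₀ + g.
r = 2.8700 / 47.42 + 0.0796 = 0.06052 + 0.0796 = 0.14012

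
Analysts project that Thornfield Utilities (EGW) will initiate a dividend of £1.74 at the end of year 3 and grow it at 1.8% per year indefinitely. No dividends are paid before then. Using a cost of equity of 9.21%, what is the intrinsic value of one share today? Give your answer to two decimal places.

£19.69

Deferred-dividend DDM. At t=2 the remaining stream is a growing perpetuity with first payment D_3 = 1.74.
V_2 = D_3/(r−g) = 1.74/(0.0921−0.018) = 23.4818
P₀ = V_2/(1+r)^2 = 23.4818/(1+0.0921)^2 = 19.6882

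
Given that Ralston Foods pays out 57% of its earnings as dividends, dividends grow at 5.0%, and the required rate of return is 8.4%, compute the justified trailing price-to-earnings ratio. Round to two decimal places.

17.60

Justified trailing P/E = b(1+g)/(r−g) = 0.57×(1+0.05)/(0.084−0.05) = 17.6029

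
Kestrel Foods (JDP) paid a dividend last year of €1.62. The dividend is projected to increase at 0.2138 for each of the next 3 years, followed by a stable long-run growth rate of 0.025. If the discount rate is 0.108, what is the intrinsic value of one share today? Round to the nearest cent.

€32.15

Two-stage DDM. Project D₁…D_3 at 0.2138, terminal growth 0.025, discount at r = 0.108.
D_1 = 1.9664
D_2 = 2.3868
D_3 = 2.8971
Terminal value at t=3: TV = D_4/(r−g) = 2.9695/(0.108−0.025) = 35.7769
P₀ = 1.9664/(1+0.108)^1 + 2.3868/(1+0.108)^2 + 2.8971/(1+0.108)^3 + 35.7769/(1+0.108)^3 = 32.1503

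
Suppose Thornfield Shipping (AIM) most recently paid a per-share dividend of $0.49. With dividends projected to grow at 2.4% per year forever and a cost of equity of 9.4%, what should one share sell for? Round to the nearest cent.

Gordon growth model: P₀ = D₁/(r − g). D₁ = 0.49 × (1 + 0.024) = 0.5018.
P₀ = 0.5018 / (0.094 − 0.024) = 0.5018 / 0.07 = 7.1680

$7.17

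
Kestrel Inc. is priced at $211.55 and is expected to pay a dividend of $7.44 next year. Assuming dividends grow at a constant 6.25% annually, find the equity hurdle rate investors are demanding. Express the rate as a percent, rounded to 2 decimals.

Rearranging the constant-growth DDM: r = D₁/P₀ + g.
r = 7.4400 / 211.55 + 0.0625 = 0.03517 + 0.0625 = 0.09767

9.77%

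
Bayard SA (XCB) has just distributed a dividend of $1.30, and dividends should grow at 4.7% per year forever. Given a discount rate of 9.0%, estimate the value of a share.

Gordon growth model: P₀ = D₁/(r − g). D₁ = 1.30 × (1 + 0.047) = 1.3611.
P₀ = 1.3611 / (0.09 − 0.047) = 1.3611 / 0.043 = 31.6535

$31.65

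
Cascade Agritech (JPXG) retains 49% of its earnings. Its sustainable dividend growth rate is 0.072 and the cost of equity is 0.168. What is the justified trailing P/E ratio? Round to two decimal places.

Payout ratio b = 1 − 0.49 = 0.51.
Justified trailing P/E = b(1+g)/(r−g) = 0.51×(1+0.072)/(0.168−0.072) = 5.6950

5.70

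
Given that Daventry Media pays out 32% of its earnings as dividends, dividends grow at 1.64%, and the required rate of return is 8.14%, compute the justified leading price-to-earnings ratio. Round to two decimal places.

4.92

Justified leading P/E = b/(r−g) = 0.32/(0.0814−0.0164) = 4.9231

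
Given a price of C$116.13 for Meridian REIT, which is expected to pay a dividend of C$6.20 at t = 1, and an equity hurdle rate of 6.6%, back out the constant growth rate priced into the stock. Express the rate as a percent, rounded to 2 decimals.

1.26%

From P₀ = D₁/(r − g), the implied growth is g = r − D₁/P₀.
g = 0.066 − 6.20/116.13 = 0.066 − 0.05339 = 0.01261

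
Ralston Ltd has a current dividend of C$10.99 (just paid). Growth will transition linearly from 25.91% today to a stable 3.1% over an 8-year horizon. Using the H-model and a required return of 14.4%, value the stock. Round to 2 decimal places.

H-model: P₀ = D₀[(1+g_L) + H(g_S−g_L)]/(r−g_L), with H = 8/2 = 4.
P₀ = 10.99 × [(1+0.031) + 4×(0.2591−0.031)] / (0.144−0.031)
   = 10.99 × 1.9434 / 0.113 = 189.0085

C$189.01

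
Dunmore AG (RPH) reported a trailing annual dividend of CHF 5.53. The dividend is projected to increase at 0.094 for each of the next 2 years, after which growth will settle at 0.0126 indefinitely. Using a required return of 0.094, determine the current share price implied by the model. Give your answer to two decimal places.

Two-stage DDM. Project D₁…D_2 at 0.094, terminal growth 0.0126, discount at r = 0.094.
D_1 = 6.0498
D_2 = 6.6185
Terminal value at t=2: TV = D_3/(r−g) = 6.7019/(0.094−0.0126) = 82.3329
P₀ = 6.0498/(1+0.094)^1 + 6.6185/(1+0.094)^2 + 82.3329/(1+0.094)^2 = 79.8521

CHF 79.85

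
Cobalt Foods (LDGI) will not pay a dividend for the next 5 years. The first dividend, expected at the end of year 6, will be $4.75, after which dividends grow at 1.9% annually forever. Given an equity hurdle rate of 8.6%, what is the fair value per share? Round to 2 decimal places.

Deferred-dividend DDM. At t=5 the remaining stream is a growing perpetuity with first payment D_6 = 4.75.
V_5 = D_6/(r−g) = 4.75/(0.086−0.019) = 70.8955
P₀ = V_5/(1+r)^5 = 70.8955/(1+0.086)^5 = 46.9321

$46.93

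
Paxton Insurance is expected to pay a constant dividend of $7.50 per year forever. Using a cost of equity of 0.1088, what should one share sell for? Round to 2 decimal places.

Zero-growth DDM (perpetuity): P₀ = D/r = 7.50 / 0.1088 = 68.9338

$68.93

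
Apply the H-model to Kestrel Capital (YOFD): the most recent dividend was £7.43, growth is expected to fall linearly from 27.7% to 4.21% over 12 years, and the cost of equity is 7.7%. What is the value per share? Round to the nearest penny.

H-model: P₀ = D₀[(1+g_L) + H(g_S−g_L)]/(r−g_L), with H = 12/2 = 6.
P₀ = 7.43 × [(1+0.0421) + 6×(0.277−0.0421)] / (0.077−0.0421)
   = 7.43 × 2.4515 / 0.0349 = 521.9096

£521.91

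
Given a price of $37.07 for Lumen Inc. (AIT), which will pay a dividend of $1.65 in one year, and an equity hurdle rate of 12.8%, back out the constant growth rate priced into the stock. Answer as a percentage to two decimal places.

8.35%

From P₀ = D₁/(r − g), the implied growth is g = r − D₁/P₀.
g = 0.128 − 1.65/37.07 = 0.128 − 0.04451 = 0.08349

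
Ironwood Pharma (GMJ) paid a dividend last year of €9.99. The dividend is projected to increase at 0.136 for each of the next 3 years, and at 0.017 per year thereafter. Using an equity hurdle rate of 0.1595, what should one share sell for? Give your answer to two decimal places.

Two-stage DDM. Project D₁…D_3 at 0.136, terminal growth 0.017, discount at r = 0.1595.
D_1 = 11.3486
D_2 = 12.8921
D_3 = 14.6454
Terminal value at t=3: TV = D_4/(r−g) = 14.8943/(0.1595−0.017) = 104.5217
P₀ = 11.3486/(1+0.1595)^1 + 12.8921/(1+0.1595)^2 + 14.6454/(1+0.1595)^3 + 104.5217/(1+0.1595)^3 = 95.8208

€95.82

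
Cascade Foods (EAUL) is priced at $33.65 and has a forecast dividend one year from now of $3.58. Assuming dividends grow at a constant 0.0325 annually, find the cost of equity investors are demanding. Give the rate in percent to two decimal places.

13.89%

Rearranging the constant-growth DDM: r = D₁/P₀ + g.
r = 3.5800 / 33.65 + 0.0325 = 0.10639 + 0.0325 = 0.13889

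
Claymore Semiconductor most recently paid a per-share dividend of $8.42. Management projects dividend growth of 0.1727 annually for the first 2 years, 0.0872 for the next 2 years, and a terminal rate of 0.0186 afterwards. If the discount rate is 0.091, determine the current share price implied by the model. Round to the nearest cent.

$174.05

Three-stage DDM. Project D₁…D_4; terminal Gordon value at t=4 with g = 0.0186; discount at r = 0.091.
D_1 = 9.8741
D_2 = 11.5794
D_3 = 12.5891
D_4 = 13.6869
TV_4 = 13.9415/(0.091−0.0186) = 192.5617
P₀ = Σ Dₜ/(1+r)ᵗ + TV_4/(1+r)^4 = 174.0500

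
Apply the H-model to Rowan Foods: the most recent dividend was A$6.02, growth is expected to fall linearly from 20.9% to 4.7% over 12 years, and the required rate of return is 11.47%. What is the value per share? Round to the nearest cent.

H-model: P₀ = D₀[(1+g_L) + H(g_S−g_L)]/(r−g_L), with H = 12/2 = 6.
P₀ = 6.02 × [(1+0.047) + 6×(0.209−0.047)] / (0.1147−0.047)
   = 6.02 × 2.0190 / 0.0677 = 179.5329

A$179.53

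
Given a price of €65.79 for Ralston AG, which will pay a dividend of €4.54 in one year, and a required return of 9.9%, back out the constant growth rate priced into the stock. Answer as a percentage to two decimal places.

From P₀ = D₁/(r − g), the implied growth is g = r − D₁/P₀.
g = 0.099 − 4.54/65.79 = 0.099 − 0.06901 = 0.02999

3.00%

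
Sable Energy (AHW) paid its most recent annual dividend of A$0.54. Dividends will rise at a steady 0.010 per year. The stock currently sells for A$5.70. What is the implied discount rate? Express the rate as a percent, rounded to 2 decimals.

10.57%

Rearranging the constant-growth DDM: r = D₁/P₀ + g.
D₁ = 0.54 × (1 + 0.01) = 0.5454.
r = 0.5454 / 5.70 + 0.01 = 0.09568 + 0.01 = 0.10568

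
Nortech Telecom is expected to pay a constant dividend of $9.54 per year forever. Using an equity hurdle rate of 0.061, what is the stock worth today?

$156.39

Zero-growth DDM (perpetuity): P₀ = D/r = 9.54 / 0.061 = 156.3934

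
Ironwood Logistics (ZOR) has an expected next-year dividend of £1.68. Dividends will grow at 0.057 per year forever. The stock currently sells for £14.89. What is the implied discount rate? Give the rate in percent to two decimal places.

16.98%

Rearranging the constant-growth DDM: r = D₁/P₀ + g.
r = 1.6800 / 14.89 + 0.057 = 0.11283 + 0.057 = 0.16983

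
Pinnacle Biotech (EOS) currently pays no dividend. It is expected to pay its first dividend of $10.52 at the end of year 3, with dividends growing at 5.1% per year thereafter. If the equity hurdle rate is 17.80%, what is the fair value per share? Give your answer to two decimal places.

Deferred-dividend DDM. At t=2 the remaining stream is a growing perpetuity with first payment D_3 = 10.52.
V_2 = D_3/(r−g) = 10.52/(0.178−0.051) = 82.8346
P₀ = V_2/(1+r)^2 = 82.8346/(1+0.178)^2 = 59.6927

$59.69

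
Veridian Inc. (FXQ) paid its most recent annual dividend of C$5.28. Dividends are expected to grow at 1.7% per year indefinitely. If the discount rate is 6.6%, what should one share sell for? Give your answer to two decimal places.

C$109.59

Gordon growth model: P₀ = D₁/(r − g). D₁ = 5.28 × (1 + 0.017) = 5.3698.
P₀ = 5.3698 / (0.066 − 0.017) = 5.3698 / 0.049 = 109.5869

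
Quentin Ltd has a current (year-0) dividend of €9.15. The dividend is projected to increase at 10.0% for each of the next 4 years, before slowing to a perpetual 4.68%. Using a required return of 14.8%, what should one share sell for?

Two-stage DDM. Project D₁…D_4 at 0.1, terminal growth 0.0468, discount at r = 0.148.
D_1 = 10.0650
D_2 = 11.0715
D_3 = 12.1787
D_4 = 13.3965
Terminal value at t=4: TV = D_5/(r−g) = 14.0235/(0.148−0.0468) = 138.5719
P₀ = 10.0650/(1+0.148)^1 + 11.0715/(1+0.148)^2 + 12.1787/(1+0.148)^3 + 13.3965/(1+0.148)^4 + 138.5719/(1+0.148)^4 = 112.7133

€112.71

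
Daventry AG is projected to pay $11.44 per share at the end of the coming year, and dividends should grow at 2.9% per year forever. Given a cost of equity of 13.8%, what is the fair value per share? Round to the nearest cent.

Gordon growth model: P₀ = D₁/(r − g), with D₁ = 11.44 given directly.
P₀ = 11.4400 / (0.138 − 0.029) = 11.4400 / 0.109 = 104.9541

$104.95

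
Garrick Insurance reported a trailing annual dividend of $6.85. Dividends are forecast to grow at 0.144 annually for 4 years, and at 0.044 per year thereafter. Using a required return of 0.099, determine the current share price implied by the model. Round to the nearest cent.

Two-stage DDM. Project D₁…D_4 at 0.144, terminal growth 0.044, discount at r = 0.099.
D_1 = 7.8364
D_2 = 8.9648
D_3 = 10.2558
D_4 = 11.7326
Terminal value at t=4: TV = D_5/(r−g) = 12.2488/(0.099−0.044) = 222.7063
P₀ = 7.8364/(1+0.099)^1 + 8.9648/(1+0.099)^2 + 10.2558/(1+0.099)^3 + 11.7326/(1+0.099)^4 + 222.7063/(1+0.099)^4 = 182.9878

$182.99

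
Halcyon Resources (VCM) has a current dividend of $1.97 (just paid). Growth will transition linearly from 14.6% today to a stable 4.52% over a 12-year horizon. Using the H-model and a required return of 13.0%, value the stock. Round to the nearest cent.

$38.33

H-model: P₀ = D₀[(1+g_L) + H(g_S−g_L)]/(r−g_L), with H = 12/2 = 6.
P₀ = 1.97 × [(1+0.0452) + 6×(0.146−0.0452)] / (0.13−0.0452)
   = 1.97 × 1.6500 / 0.0848 = 38.3314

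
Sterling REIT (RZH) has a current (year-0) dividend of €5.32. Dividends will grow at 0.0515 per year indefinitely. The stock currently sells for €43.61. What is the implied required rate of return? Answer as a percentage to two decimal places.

17.98%

Rearranging the constant-growth DDM: r = D₁/P₀ + g.
D₁ = 5.32 × (1 + 0.0515) = 5.5940.
r = 5.5940 / 43.61 + 0.0515 = 0.12827 + 0.0515 = 0.17977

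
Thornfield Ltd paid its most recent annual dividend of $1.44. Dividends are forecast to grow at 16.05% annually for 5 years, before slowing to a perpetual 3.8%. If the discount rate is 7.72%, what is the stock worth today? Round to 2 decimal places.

Two-stage DDM. Project D₁…D_5 at 0.1605, terminal growth 0.038, discount at r = 0.0772.
D_1 = 1.6711
D_2 = 1.9393
D_3 = 2.2506
D_4 = 2.6118
D_5 = 3.0310
Terminal value at t=5: TV = D_6/(r−g) = 3.1462/(0.0772−0.038) = 80.2601
P₀ = 1.6711/(1+0.0772)^1 + 1.9393/(1+0.0772)^2 + 2.2506/(1+0.0772)^3 + 2.6118/(1+0.0772)^4 + 3.0310/(1+0.0772)^5 + 80.2601/(1+0.0772)^5 = 64.3901

$64.39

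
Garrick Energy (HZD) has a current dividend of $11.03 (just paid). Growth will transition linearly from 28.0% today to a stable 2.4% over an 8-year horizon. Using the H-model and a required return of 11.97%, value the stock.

$236.04

H-model: P₀ = D₀[(1+g_L) + H(g_S−g_L)]/(r−g_L), with H = 8/2 = 4.
P₀ = 11.03 × [(1+0.024) + 4×(0.28−0.024)] / (0.1197−0.024)
   = 11.03 × 2.0480 / 0.0957 = 236.0443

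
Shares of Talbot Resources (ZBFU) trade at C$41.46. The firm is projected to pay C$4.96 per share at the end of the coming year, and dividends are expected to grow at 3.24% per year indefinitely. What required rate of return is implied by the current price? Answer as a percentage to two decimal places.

Rearranging the constant-growth DDM: r = D₁/P₀ + g.
r = 4.9600 / 41.46 + 0.0324 = 0.11963 + 0.0324 = 0.15203

15.20%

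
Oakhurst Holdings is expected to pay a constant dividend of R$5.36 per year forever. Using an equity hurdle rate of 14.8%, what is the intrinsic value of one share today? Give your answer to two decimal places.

R$36.22

Zero-growth DDM (perpetuity): P₀ = D/r = 5.36 / 0.148 = 36.2162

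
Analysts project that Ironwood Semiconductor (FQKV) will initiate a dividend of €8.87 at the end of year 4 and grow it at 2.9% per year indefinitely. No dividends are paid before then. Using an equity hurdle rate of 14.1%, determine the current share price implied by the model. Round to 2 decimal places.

€53.31

Deferred-dividend DDM. At t=3 the remaining stream is a growing perpetuity with first payment D_4 = 8.87.
V_3 = D_4/(r−g) = 8.87/(0.141−0.029) = 79.1964
P₀ = V_3/(1+r)^3 = 79.1964/(1+0.141)^3 = 53.3149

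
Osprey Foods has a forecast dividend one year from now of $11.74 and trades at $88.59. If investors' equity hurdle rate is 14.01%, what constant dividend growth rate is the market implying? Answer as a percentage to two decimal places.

0.76%

From P₀ = D₁/(r − g), the implied growth is g = r − D₁/P₀.
g = 0.1401 − 11.74/88.59 = 0.1401 − 0.13252 = 0.00758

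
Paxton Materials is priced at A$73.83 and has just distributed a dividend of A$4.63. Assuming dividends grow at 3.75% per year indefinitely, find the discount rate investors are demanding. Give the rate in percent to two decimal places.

Rearranging the constant-growth DDM: r = D₁/P₀ + g.
D₁ = 4.63 × (1 + 0.0375) = 4.8036.
r = 4.8036 / 73.83 + 0.0375 = 0.06506 + 0.0375 = 0.10256

10.26%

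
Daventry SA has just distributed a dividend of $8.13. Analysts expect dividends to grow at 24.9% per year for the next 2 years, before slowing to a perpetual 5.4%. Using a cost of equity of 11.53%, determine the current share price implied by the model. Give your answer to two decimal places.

$194.61

Two-stage DDM. Project D₁…D_2 at 0.249, terminal growth 0.054, discount at r = 0.1153.
D_1 = 10.1544
D_2 = 12.6828
Terminal value at t=2: TV = D_3/(r−g) = 13.3677/(0.1153−0.054) = 218.0698
P₀ = 10.1544/(1+0.1153)^1 + 12.6828/(1+0.1153)^2 + 218.0698/(1+0.1153)^2 = 194.6129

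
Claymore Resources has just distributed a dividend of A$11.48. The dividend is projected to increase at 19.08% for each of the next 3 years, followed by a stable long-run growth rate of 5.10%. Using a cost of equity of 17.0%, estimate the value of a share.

Two-stage DDM. Project D₁…D_3 at 0.1908, terminal growth 0.051, discount at r = 0.17.
D_1 = 13.6704
D_2 = 16.2787
D_3 = 19.3847
Terminal value at t=3: TV = D_4/(r−g) = 20.3733/(0.17−0.051) = 171.2041
P₀ = 13.6704/(1+0.17)^1 + 16.2787/(1+0.17)^2 + 19.3847/(1+0.17)^3 + 171.2041/(1+0.17)^3 = 142.5739

A$142.57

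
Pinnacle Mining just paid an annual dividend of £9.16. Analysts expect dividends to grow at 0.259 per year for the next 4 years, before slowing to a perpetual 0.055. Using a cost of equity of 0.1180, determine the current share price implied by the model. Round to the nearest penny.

Two-stage DDM. Project D₁…D_4 at 0.259, terminal growth 0.055, discount at r = 0.118.
D_1 = 11.5324
D_2 = 14.5193
D_3 = 18.2799
D_4 = 23.0143
Terminal value at t=4: TV = D_5/(r−g) = 24.2801/(0.118−0.055) = 385.3988
P₀ = 11.5324/(1+0.118)^1 + 14.5193/(1+0.118)^2 + 18.2799/(1+0.118)^3 + 23.0143/(1+0.118)^4 + 385.3988/(1+0.118)^4 = 296.4288

£296.43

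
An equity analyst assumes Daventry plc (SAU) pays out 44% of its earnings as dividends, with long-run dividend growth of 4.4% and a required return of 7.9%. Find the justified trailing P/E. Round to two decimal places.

13.12

Justified trailing P/E = b(1+g)/(r−g) = 0.44×(1+0.044)/(0.079−0.044) = 13.1246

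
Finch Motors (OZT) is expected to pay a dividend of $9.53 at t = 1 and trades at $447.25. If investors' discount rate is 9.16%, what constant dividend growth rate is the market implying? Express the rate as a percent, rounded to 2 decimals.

7.03%

From P₀ = D₁/(r − g), the implied growth is g = r − D₁/P₀.
g = 0.0916 − 9.53/447.25 = 0.0916 − 0.02131 = 0.07029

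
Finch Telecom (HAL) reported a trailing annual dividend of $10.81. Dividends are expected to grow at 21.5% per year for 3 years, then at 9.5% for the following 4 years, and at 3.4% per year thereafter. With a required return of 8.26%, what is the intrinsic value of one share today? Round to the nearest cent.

Three-stage DDM. Project D₁…D_7; terminal Gordon value at t=7 with g = 0.034; discount at r = 0.0826.
D_1 = 13.1342
D_2 = 15.9580
D_3 = 19.3890
D_4 = 21.2309
D_5 = 23.2478
D_6 = 25.4564
D_7 = 27.8748
TV_7 = 28.8225/(0.0826−0.034) = 593.0554
P₀ = Σ Dₜ/(1+r)ᵗ + TV_7/(1+r)^7 = 444.1894

$444.19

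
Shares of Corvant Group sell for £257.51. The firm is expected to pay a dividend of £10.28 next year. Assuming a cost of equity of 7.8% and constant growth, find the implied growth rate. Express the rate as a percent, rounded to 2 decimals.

3.81%

From P₀ = D₁/(r − g), the implied growth is g = r − D₁/P₀.
g = 0.078 − 10.28/257.51 = 0.078 − 0.03992 = 0.03808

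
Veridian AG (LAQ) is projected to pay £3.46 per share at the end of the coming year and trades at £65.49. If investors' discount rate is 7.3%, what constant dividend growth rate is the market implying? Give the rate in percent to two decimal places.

From P₀ = D₁/(r − g), the implied growth is g = r − D₁/P₀.
g = 0.073 − 3.46/65.49 = 0.073 − 0.05283 = 0.02017

2.02%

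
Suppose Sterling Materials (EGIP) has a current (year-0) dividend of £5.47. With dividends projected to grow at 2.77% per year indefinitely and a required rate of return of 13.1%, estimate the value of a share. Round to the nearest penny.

Gordon growth model: P₀ = D₁/(r − g). D₁ = 5.47 × (1 + 0.0277) = 5.6215.
P₀ = 5.6215 / (0.131 − 0.0277) = 5.6215 / 0.1033 = 54.4194

£54.42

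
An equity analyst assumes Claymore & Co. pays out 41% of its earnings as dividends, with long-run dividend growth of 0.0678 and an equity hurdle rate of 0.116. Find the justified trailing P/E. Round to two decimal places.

Justified trailing P/E = b(1+g)/(r−g) = 0.41×(1+0.0678)/(0.116−0.0678) = 9.0829

9.08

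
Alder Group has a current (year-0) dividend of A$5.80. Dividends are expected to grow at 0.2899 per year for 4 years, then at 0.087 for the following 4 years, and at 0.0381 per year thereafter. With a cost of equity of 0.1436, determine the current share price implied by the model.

Three-stage DDM. Project D₁…D_8; terminal Gordon value at t=8 with g = 0.0381; discount at r = 0.1436.
D_1 = 7.4814
D_2 = 9.6503
D_3 = 12.4479
D_4 = 16.0565
D_5 = 17.4535
D_6 = 18.9719
D_7 = 20.6225
D_8 = 22.4166
TV_8 = 23.2707/(0.1436−0.0381) = 220.5754
P₀ = Σ Dₜ/(1+r)ᵗ + TV_8/(1+r)^8 = 140.1587

A$140.16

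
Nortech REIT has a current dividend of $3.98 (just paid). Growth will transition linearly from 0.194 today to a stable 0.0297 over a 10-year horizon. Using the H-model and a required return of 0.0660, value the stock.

$202.97

H-model: P₀ = D₀[(1+g_L) + H(g_S−g_L)]/(r−g_L), with H = 10/2 = 5.
P₀ = 3.98 × [(1+0.0297) + 5×(0.194−0.0297)] / (0.066−0.0297)
   = 3.98 × 1.8512 / 0.0363 = 202.9690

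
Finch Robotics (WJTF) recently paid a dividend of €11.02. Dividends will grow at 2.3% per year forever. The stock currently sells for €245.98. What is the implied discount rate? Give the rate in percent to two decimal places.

Rearranging the constant-growth DDM: r = D₁/P₀ + g.
D₁ = 11.02 × (1 + 0.023) = 11.2735.
r = 11.2735 / 245.98 + 0.023 = 0.04583 + 0.023 = 0.06883

6.88%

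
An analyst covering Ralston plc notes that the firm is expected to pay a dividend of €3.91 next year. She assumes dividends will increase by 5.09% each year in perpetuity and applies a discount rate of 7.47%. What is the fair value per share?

Gordon growth model: P₀ = D₁/(r − g), with D₁ = 3.91 given directly.
P₀ = 3.9100 / (0.0747 − 0.0509) = 3.9100 / 0.0238 = 164.2857

€164.29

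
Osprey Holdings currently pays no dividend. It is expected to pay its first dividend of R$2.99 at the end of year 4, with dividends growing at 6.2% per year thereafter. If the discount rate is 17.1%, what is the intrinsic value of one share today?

Deferred-dividend DDM. At t=3 the remaining stream is a growing perpetuity with first payment D_4 = 2.99.
V_3 = D_4/(r−g) = 2.99/(0.171−0.062) = 27.4312
P₀ = V_3/(1+r)^3 = 27.4312/(1+0.171)^3 = 17.0834

R$17.08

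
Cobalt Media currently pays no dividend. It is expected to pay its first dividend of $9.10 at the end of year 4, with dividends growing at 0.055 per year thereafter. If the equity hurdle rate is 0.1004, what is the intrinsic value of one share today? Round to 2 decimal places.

$150.43

Deferred-dividend DDM. At t=3 the remaining stream is a growing perpetuity with first payment D_4 = 9.10.
V_3 = D_4/(r−g) = 9.10/(0.1004−0.055) = 200.4405
P₀ = V_3/(1+r)^3 = 200.4405/(1+0.1004)^3 = 150.4298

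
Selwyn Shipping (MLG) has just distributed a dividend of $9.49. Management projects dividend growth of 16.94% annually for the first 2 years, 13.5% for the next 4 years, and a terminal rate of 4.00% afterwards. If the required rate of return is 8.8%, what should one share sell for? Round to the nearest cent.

Three-stage DDM. Project D₁…D_6; terminal Gordon value at t=6 with g = 0.04; discount at r = 0.088.
D_1 = 11.0976
D_2 = 12.9775
D_3 = 14.7295
D_4 = 16.7180
D_5 = 18.9749
D_6 = 21.5365
TV_6 = 22.3980/(0.088−0.04) = 466.6249
P₀ = Σ Dₜ/(1+r)ᵗ + TV_6/(1+r)^6 = 351.2767

$351.28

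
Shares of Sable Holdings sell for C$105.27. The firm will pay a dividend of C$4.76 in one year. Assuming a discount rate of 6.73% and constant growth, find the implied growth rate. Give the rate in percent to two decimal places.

From P₀ = D₁/(r − g), the implied growth is g = r − D₁/P₀.
g = 0.0673 − 4.76/105.27 = 0.0673 − 0.04522 = 0.02208

2.21%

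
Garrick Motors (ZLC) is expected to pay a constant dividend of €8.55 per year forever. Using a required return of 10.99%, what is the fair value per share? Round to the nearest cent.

Zero-growth DDM (perpetuity): P₀ = D/r = 8.55 / 0.1099 = 77.7980

€77.80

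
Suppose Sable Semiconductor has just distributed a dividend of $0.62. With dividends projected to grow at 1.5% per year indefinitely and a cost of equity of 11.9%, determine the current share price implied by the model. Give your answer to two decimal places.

$6.05

Gordon growth model: P₀ = D₁/(r − g). D₁ = 0.62 × (1 + 0.015) = 0.6293.
P₀ = 0.6293 / (0.119 − 0.015) = 0.6293 / 0.104 = 6.0510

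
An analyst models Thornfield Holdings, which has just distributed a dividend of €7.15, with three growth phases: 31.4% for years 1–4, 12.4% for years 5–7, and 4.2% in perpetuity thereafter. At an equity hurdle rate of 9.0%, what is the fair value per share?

€454.26

Three-stage DDM. Project D₁…D_7; terminal Gordon value at t=7 with g = 0.042; discount at r = 0.09.
D_1 = 9.3951
D_2 = 12.3452
D_3 = 16.2215
D_4 = 21.3151
D_5 = 23.9582
D_6 = 26.9290
D_7 = 30.2682
TV_7 = 31.5395/(0.09−0.042) = 657.0719
P₀ = Σ Dₜ/(1+r)ᵗ + TV_7/(1+r)^7 = 454.2628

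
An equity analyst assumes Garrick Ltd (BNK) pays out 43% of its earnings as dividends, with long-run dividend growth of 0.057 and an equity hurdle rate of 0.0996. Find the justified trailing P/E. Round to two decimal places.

10.67

Justified trailing P/E = b(1+g)/(r−g) = 0.43×(1+0.057)/(0.0996−0.057) = 10.6692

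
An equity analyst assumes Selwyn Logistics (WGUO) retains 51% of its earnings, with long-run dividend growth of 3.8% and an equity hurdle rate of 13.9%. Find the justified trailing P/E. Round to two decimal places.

Payout ratio b = 1 − 0.51 = 0.49.
Justified trailing P/E = b(1+g)/(r−g) = 0.49×(1+0.038)/(0.139−0.038) = 5.0358

5.04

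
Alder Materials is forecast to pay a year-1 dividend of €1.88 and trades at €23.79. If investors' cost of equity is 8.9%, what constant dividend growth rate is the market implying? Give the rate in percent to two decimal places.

1.00%

From P₀ = D₁/(r − g), the implied growth is g = r − D₁/P₀.
g = 0.089 − 1.88/23.79 = 0.089 − 0.07902 = 0.00998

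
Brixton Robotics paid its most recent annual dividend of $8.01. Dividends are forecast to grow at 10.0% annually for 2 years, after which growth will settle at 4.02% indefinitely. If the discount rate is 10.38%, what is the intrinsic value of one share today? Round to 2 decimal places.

$146.04

Two-stage DDM. Project D₁…D_2 at 0.1, terminal growth 0.0402, discount at r = 0.1038.
D_1 = 8.8110
D_2 = 9.6921
Terminal value at t=2: TV = D_3/(r−g) = 10.0817/(0.1038−0.0402) = 158.5176
P₀ = 8.8110/(1+0.1038)^1 + 9.6921/(1+0.1038)^2 + 158.5176/(1+0.1038)^2 = 146.0432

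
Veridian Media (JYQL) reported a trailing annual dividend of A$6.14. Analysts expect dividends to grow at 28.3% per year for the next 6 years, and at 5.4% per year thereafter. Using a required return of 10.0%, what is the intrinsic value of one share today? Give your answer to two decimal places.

Two-stage DDM. Project D₁…D_6 at 0.283, terminal growth 0.054, discount at r = 0.1.
D_1 = 7.8776
D_2 = 10.1070
D_3 = 12.9673
D_4 = 16.6370
D_5 = 21.3453
D_6 = 27.3860
Terminal value at t=6: TV = D_7/(r−g) = 28.8648/(0.1−0.054) = 627.4962
P₀ = 7.8776/(1+0.1)^1 + 10.1070/(1+0.1)^2 + 12.9673/(1+0.1)^3 + 16.6370/(1+0.1)^4 + 21.3453/(1+0.1)^5 + 27.3860/(1+0.1)^6 + 627.4962/(1+0.1)^6 = 419.5378

A$419.54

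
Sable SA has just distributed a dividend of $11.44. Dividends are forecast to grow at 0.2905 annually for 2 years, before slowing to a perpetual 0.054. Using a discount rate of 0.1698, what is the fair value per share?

$153.26

Two-stage DDM. Project D₁…D_2 at 0.2905, terminal growth 0.054, discount at r = 0.1698.
D_1 = 14.7633
D_2 = 19.0521
Terminal value at t=2: TV = D_3/(r−g) = 20.0809/(0.1698−0.054) = 173.4100
P₀ = 14.7633/(1+0.1698)^1 + 19.0521/(1+0.1698)^2 + 173.4100/(1+0.1698)^2 = 153.2646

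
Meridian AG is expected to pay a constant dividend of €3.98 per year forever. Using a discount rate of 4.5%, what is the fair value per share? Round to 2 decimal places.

Zero-growth DDM (perpetuity): P₀ = D/r = 3.98 / 0.045 = 88.4444

€88.44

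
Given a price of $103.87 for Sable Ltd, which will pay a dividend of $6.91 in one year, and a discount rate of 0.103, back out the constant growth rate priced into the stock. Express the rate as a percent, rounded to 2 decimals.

From P₀ = D₁/(r − g), the implied growth is g = r − D₁/P₀.
g = 0.103 − 6.91/103.87 = 0.103 − 0.06653 = 0.03647

3.65%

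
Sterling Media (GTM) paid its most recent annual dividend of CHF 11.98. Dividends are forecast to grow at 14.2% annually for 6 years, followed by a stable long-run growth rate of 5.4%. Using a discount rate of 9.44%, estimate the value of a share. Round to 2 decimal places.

CHF 487.16

Two-stage DDM. Project D₁…D_6 at 0.142, terminal growth 0.054, discount at r = 0.0944.
D_1 = 13.6812
D_2 = 15.6239
D_3 = 17.8425
D_4 = 20.3761
D_5 = 23.2695
D_6 = 26.5738
Terminal value at t=6: TV = D_7/(r−g) = 28.0088/(0.0944−0.054) = 693.2864
P₀ = 13.6812/(1+0.0944)^1 + 15.6239/(1+0.0944)^2 + 17.8425/(1+0.0944)^3 + 20.3761/(1+0.0944)^4 + 23.2695/(1+0.0944)^5 + 26.5738/(1+0.0944)^6 + 693.2864/(1+0.0944)^6 = 487.1626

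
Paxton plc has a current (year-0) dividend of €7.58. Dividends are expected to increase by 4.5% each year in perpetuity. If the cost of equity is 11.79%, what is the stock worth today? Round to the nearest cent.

€108.66

Gordon growth model: P₀ = D₁/(r − g). D₁ = 7.58 × (1 + 0.045) = 7.9211.
P₀ = 7.9211 / (0.1179 − 0.045) = 7.9211 / 0.0729 = 108.6571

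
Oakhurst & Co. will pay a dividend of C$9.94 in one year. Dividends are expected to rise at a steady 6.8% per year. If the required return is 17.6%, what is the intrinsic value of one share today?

C$92.04

Gordon growth model: P₀ = D₁/(r − g), with D₁ = 9.94 given directly.
P₀ = 9.9400 / (0.176 − 0.068) = 9.9400 / 0.108 = 92.0370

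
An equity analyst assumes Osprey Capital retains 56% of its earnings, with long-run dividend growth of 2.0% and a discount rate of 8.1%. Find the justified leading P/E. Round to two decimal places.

Payout ratio b = 1 − 0.56 = 0.44.
Justified leading P/E = b/(r−g) = 0.44/(0.081−0.02) = 7.2131

7.21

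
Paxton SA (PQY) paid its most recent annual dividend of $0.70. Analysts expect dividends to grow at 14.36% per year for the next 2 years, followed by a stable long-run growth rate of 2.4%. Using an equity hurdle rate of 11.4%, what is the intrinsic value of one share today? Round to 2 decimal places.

$9.85

Two-stage DDM. Project D₁…D_2 at 0.1436, terminal growth 0.024, discount at r = 0.114.
D_1 = 0.8005
D_2 = 0.9155
Terminal value at t=2: TV = D_3/(r−g) = 0.9374/(0.114−0.024) = 10.4161
P₀ = 0.8005/(1+0.114)^1 + 0.9155/(1+0.114)^2 + 10.4161/(1+0.114)^2 = 9.8496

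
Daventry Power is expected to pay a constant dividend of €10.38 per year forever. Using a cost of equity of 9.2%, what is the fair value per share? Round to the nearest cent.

Zero-growth DDM (perpetuity): P₀ = D/r = 10.38 / 0.092 = 112.8261

€112.83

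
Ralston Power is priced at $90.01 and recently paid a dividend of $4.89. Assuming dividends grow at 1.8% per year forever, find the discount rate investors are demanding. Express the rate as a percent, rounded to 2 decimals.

Rearranging the constant-growth DDM: r = D₁/P₀ + g.
D₁ = 4.89 × (1 + 0.018) = 4.9780.
r = 4.9780 / 90.01 + 0.018 = 0.05531 + 0.018 = 0.07331

7.33%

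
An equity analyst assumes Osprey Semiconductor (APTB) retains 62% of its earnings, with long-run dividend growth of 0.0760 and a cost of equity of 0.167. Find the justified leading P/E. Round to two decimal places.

4.18

Payout ratio b = 1 − 0.62 = 0.38.
Justified leading P/E = b/(r−g) = 0.38/(0.167−0.076) = 4.1758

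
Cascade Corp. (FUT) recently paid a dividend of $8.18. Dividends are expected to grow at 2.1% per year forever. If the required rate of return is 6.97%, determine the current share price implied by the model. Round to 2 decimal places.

$171.49

Gordon growth model: P₀ = D₁/(r − g). D₁ = 8.18 × (1 + 0.021) = 8.3518.
P₀ = 8.3518 / (0.0697 − 0.021) = 8.3518 / 0.0487 = 171.4945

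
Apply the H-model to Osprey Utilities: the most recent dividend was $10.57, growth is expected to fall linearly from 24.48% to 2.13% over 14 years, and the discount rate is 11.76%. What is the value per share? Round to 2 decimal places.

$283.82

H-model: P₀ = D₀[(1+g_L) + H(g_S−g_L)]/(r−g_L), with H = 14/2 = 7.
P₀ = 10.57 × [(1+0.0213) + 7×(0.2448−0.0213)] / (0.1176−0.0213)
   = 10.57 × 2.5858 / 0.0963 = 283.8204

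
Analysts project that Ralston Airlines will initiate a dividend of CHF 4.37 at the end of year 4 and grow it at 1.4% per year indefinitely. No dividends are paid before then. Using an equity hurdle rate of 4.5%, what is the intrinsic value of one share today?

Deferred-dividend DDM. At t=3 the remaining stream is a growing perpetuity with first payment D_4 = 4.37.
V_3 = D_4/(r−g) = 4.37/(0.045−0.014) = 140.9677
P₀ = V_3/(1+r)^3 = 140.9677/(1+0.045)^3 = 123.5296

CHF 123.53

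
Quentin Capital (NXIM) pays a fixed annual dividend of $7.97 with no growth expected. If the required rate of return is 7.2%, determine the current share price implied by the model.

Zero-growth DDM (perpetuity): P₀ = D/r = 7.97 / 0.072 = 110.6944

$110.69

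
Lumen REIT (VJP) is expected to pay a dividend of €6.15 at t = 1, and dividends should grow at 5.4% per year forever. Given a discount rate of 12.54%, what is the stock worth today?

€86.13

Gordon growth model: P₀ = D₁/(r − g), with D₁ = 6.15 given directly.
P₀ = 6.1500 / (0.1254 − 0.054) = 6.1500 / 0.0714 = 86.1345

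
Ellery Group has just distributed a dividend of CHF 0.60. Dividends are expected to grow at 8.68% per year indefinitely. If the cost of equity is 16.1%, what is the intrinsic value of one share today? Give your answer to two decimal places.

CHF 8.79

Gordon growth model: P₀ = D₁/(r − g). D₁ = 0.60 × (1 + 0.0868) = 0.6521.
P₀ = 0.6521 / (0.161 − 0.0868) = 0.6521 / 0.0742 = 8.7881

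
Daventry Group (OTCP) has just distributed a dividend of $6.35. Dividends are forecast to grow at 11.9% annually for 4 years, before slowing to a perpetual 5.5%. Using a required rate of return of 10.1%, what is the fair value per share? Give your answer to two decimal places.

$181.85

Two-stage DDM. Project D₁…D_4 at 0.119, terminal growth 0.055, discount at r = 0.101.
D_1 = 7.1056
D_2 = 7.9512
D_3 = 8.8974
D_4 = 9.9562
Terminal value at t=4: TV = D_5/(r−g) = 10.5038/(0.101−0.055) = 228.3435
P₀ = 7.1056/(1+0.101)^1 + 7.9512/(1+0.101)^2 + 8.8974/(1+0.101)^3 + 9.9562/(1+0.101)^4 + 228.3435/(1+0.101)^4 = 181.8511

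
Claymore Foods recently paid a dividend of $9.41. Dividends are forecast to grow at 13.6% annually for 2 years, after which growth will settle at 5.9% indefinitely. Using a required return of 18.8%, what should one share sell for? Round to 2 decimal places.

$88.24

Two-stage DDM. Project D₁…D_2 at 0.136, terminal growth 0.059, discount at r = 0.188.
D_1 = 10.6898
D_2 = 12.1436
Terminal value at t=2: TV = D_3/(r−g) = 12.8600/(0.188−0.059) = 99.6902
P₀ = 10.6898/(1+0.188)^1 + 12.1436/(1+0.188)^2 + 99.6902/(1+0.188)^2 = 88.2373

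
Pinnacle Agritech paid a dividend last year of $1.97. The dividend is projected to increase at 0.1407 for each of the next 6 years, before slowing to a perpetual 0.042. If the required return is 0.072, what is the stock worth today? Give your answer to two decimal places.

$114.10

Two-stage DDM. Project D₁…D_6 at 0.1407, terminal growth 0.042, discount at r = 0.072.
D_1 = 2.2472
D_2 = 2.5634
D_3 = 2.9240
D_4 = 3.3354
D_5 = 3.8047
D_6 = 4.3401
Terminal value at t=6: TV = D_7/(r−g) = 4.5223/(0.072−0.042) = 150.7445
P₀ = 2.2472/(1+0.072)^1 + 2.5634/(1+0.072)^2 + 2.9240/(1+0.072)^3 + 3.3354/(1+0.072)^4 + 3.8047/(1+0.072)^5 + 4.3401/(1+0.072)^6 + 150.7445/(1+0.072)^6 = 114.1015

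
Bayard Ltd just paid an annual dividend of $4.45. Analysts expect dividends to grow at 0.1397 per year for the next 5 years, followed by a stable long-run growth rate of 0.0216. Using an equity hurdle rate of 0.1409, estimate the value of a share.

$60.09

Two-stage DDM. Project D₁…D_5 at 0.1397, terminal growth 0.0216, discount at r = 0.1409.
D_1 = 5.0717
D_2 = 5.7802
D_3 = 6.5877
D_4 = 7.5080
D_5 = 8.5568
Terminal value at t=5: TV = D_6/(r−g) = 8.7417/(0.1409−0.0216) = 73.2746
P₀ = 5.0717/(1+0.1409)^1 + 5.7802/(1+0.1409)^2 + 6.5877/(1+0.1409)^3 + 7.5080/(1+0.1409)^4 + 8.5568/(1+0.1409)^5 + 73.2746/(1+0.1409)^5 = 60.0865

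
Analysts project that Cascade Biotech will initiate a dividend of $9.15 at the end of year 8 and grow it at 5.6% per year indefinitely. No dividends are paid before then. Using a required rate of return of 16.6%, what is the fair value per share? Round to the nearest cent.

$28.39

Deferred-dividend DDM. At t=7 the remaining stream is a growing perpetuity with first payment D_8 = 9.15.
V_7 = D_8/(r−g) = 9.15/(0.166−0.056) = 83.1818
P₀ = V_7/(1+r)^7 = 83.1818/(1+0.166)^7 = 28.3882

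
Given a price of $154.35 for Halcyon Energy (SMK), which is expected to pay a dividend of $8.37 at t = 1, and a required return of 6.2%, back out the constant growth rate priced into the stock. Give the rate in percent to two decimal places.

0.78%

From P₀ = D₁/(r − g), the implied growth is g = r − D₁/P₀.
g = 0.062 − 8.37/154.35 = 0.062 − 0.05423 = 0.00777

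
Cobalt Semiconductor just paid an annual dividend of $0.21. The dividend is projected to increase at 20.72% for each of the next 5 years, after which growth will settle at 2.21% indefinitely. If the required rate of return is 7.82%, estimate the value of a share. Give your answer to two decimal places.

$8.22

Two-stage DDM. Project D₁…D_5 at 0.2072, terminal growth 0.0221, discount at r = 0.0782.
D_1 = 0.2535
D_2 = 0.3060
D_3 = 0.3695
D_4 = 0.4460
D_5 = 0.5384
Terminal value at t=5: TV = D_6/(r−g) = 0.5503/(0.0782−0.0221) = 9.8095
P₀ = 0.2535/(1+0.0782)^1 + 0.3060/(1+0.0782)^2 + 0.3695/(1+0.0782)^3 + 0.4460/(1+0.0782)^4 + 0.5384/(1+0.0782)^5 + 9.8095/(1+0.0782)^5 = 8.2247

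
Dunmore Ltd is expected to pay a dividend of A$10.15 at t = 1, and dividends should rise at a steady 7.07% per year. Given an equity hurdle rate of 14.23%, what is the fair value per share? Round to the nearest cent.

A$141.76

Gordon growth model: P₀ = D₁/(r − g), with D₁ = 10.15 given directly.
P₀ = 10.1500 / (0.1423 − 0.0707) = 10.1500 / 0.0716 = 141.7598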